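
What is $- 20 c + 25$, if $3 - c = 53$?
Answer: $1025$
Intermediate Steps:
$c = -50$ ($c = 3 - 53 = -50$)
$- 20 c + 25 = \left(-20\right) \left(-50\right) + 25 = 1000 + 25 = 1025$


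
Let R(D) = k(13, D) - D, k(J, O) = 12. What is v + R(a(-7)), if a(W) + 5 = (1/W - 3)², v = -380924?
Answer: -18664927/49 ≈ -3.8092e+5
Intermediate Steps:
a(W) = -5 + (-3 + 1/W)² (a(W) = -5 + (1/W - 3)² = -5 + (-3 + 1/W)²)
R(D) = 12 - D
v + R(a(-7)) = -380924 + (12 - (4 + (-7)⁻² - 6/(-7))) = -380924 + (12 - (4 + 1/49 - 6*(-⅐))) = -380924 + (12 - (4 + 1/49 + 6/7)) = -380924 + (12 - 1*239/49) = -380924 + (12 - 239/49) = -380924 + 349/49 = -18664927/49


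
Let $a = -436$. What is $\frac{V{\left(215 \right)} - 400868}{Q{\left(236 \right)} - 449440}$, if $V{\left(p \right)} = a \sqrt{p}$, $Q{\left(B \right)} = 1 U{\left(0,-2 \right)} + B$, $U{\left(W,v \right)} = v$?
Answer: $\frac{200434}{224603} + \frac{218 \sqrt{215}}{224603} \approx 0.90662$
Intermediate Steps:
$Q{\left(B \right)} = -2 + B$ ($Q{\left(B \right)} = 1 \left(-2\right) + B = -2 + B$)
$V{\left(p \right)} = - 436 \sqrt{p}$
$\frac{V{\left(215 \right)} - 400868}{Q{\left(236 \right)} - 449440} = \frac{- 436 \sqrt{215} - 400868}{\left(-2 + 236\right) - 449440} = \frac{-400868 - 436 \sqrt{215}}{234 - 449440} = \frac{-400868 - 436 \sqrt{215}}{-449206} = \left(-400868 - 436 \sqrt{215}\right) \left(- \frac{1}{449206}\right) = \frac{200434}{224603} + \frac{218 \sqrt{215}}{224603}$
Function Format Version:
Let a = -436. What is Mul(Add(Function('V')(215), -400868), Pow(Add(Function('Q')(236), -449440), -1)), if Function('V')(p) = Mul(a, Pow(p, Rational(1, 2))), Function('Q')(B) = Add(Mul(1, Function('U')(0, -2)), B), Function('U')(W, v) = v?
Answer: Add(Rational(200434, 224603), Mul(Rational(218, 224603), Pow(215, Rational(1, 2)))) ≈ 0.90662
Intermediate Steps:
Function('Q')(B) = Add(-2, B) (Function('Q')(B) = Add(Mul(1, -2), B) = Add(-2, B))
Function('V')(p) = Mul(-436, Pow(p, Rational(1, 2)))
Mul(Add(Function('V')(215), -400868), Pow(Add(Function('Q')(236), -449440), -1)) = Mul(Add(Mul(-436, Pow(215, Rational(1, 2))), -400868), Pow(Add(Add(-2, 236), -449440), -1)) = Mul(Add(-400868, Mul(-436, Pow(215, Rational(1, 2)))), Pow(Add(234, -449440), -1)) = Mul(Add(-400868, Mul(-436, Pow(215, Rational(1, 2)))), Pow(-449206, -1)) = Mul(Add(-400868, Mul(-436, Pow(215, Rational(1, 2)))), Rational(-1, 449206)) = Add(Rational(200434, 224603), Mul(Rational(218, 224603), Pow(215, Rational(1, 2))))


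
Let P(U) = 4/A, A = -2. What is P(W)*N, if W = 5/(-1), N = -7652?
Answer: 15304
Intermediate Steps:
W = -5 (W = 5*(-1) = -5)
P(U) = -2 (P(U) = 4/(-2) = 4*(-½) = -2)
P(W)*N = -2*(-7652) = 15304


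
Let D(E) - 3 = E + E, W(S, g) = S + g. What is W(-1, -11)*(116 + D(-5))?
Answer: -1308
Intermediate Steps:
D(E) = 3 + 2*E (D(E) = 3 + (E + E) = 3 + 2*E)
W(-1, -11)*(116 + D(-5)) = (-1 - 11)*(116 + (3 + 2*(-5))) = -12*(116 + (3 - 10)) = -12*(116 - 7) = -12*109 = -1308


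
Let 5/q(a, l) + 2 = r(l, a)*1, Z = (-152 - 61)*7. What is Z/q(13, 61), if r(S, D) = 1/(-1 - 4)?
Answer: 16401/25 ≈ 656.04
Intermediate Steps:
Z = -1491 (Z = -213*7 = -1491)
r(S, D) = -1/5 (r(S, D) = 1/(-5) = -1/5)
q(a, l) = -25/11 (q(a, l) = 5/(-2 - 1/5*1) = 5/(-2 - 1/5) = 5/(-11/5) = 5*(-5/11) = -25/11)
Z/q(13, 61) = -1491/(-25/11) = -1491*(-11/25) = 16401/25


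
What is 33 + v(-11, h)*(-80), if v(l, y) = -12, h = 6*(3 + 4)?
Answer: 993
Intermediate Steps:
h = 42 (h = 6*7 = 42)
33 + v(-11, h)*(-80) = 33 - 12*(-80) = 33 + 960 = 993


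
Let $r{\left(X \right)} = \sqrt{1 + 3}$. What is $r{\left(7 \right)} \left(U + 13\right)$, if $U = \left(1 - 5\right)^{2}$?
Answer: $58$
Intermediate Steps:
$U = 16$ ($U = \left(-4\right)^{2} = 16$)
$r{\left(X \right)} = 2$ ($r{\left(X \right)} = \sqrt{4} = 2$)
$r{\left(7 \right)} \left(U + 13\right) = 2 \left(16 + 13\right) = 2 \cdot 29 = 58$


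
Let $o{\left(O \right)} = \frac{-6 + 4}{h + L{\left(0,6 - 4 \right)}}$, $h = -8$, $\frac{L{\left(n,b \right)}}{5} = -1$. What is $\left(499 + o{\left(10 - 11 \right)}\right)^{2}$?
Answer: $\frac{42107121}{169} \approx 2.4915 \cdot 10^{5}$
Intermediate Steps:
$L{\left(n,b \right)} = -5$ ($L{\left(n,b \right)} = 5 \left(-1\right) = -5$)
$o{\left(O \right)} = \frac{2}{13}$ ($o{\left(O \right)} = \frac{-6 + 4}{-8 - 5} = - \frac{2}{-13} = \left(-2\right) \left(- \frac{1}{13}\right) = \frac{2}{13}$)
$\left(499 + o{\left(10 - 11 \right)}\right)^{2} = \left(499 + \frac{2}{13}\right)^{2} = \left(\frac{6489}{13}\right)^{2} = \frac{42107121}{169}$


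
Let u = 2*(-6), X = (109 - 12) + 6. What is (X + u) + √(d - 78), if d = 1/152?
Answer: 91 + I*√450490/76 ≈ 91.0 + 8.8314*I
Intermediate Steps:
X = 103 (X = 97 + 6 = 103)
u = -12
d = 1/152 ≈ 0.0065789
(X + u) + √(d - 78) = (103 - 12) + √(1/152 - 78) = 91 + √(-11855/152) = 91 + I*√450490/76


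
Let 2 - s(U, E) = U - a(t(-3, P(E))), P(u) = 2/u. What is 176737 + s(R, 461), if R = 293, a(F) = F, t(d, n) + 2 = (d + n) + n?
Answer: 81339305/461 ≈ 1.7644e+5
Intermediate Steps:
t(d, n) = -2 + d + 2*n (t(d, n) = -2 + ((d + n) + n) = -2 + (d + 2*n) = -2 + d + 2*n)
s(U, E) = -3 - U + 4/E (s(U, E) = 2 - (U - (-2 - 3 + 2*(2/E))) = 2 - (U - (-2 - 3 + 4/E)) = 2 - (U - (-5 + 4/E)) = 2 - (U + (5 - 4/E)) = 2 - (5 + U - 4/E) = 2 + (-5 - U + 4/E) = -3 - U + 4/E)
176737 + s(R, 461) = 176737 + (-3 - 1*293 + 4/461) = 176737 + (-3 - 293 + 4*(1/461)) = 176737 + (-3 - 293 + 4/461) = 176737 - 136452/461 = 81339305/461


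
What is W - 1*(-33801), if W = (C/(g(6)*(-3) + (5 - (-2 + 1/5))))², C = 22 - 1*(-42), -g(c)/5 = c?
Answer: 494886841/14641 ≈ 33801.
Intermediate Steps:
g(c) = -5*c
C = 64 (C = 22 + 42 = 64)
W = 6400/14641 (W = (64/(-5*6*(-3) + (5 - (-2 + 1/5))))² = (64/(-30*(-3) + (5 - (-2 + 1*(⅕)))))² = (64/(90 + (5 - (-2 + ⅕))))² = (64/(90 + (5 - 1*(-9/5))))² = (64/(90 + (5 + 9/5)))² = (64/(90 + 34/5))² = (64/(484/5))² = (64*(5/484))² = (80/121)² = 6400/14641 ≈ 0.43713)
W - 1*(-33801) = 6400/14641 - 1*(-33801) = 6400/14641 + 33801 = 494886841/14641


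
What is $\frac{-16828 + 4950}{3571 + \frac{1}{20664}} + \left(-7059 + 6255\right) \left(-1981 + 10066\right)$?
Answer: $- \frac{479667776936292}{73791145} \approx -6.5003 \cdot 10^{6}$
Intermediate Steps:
$\frac{-16828 + 4950}{3571 + \frac{1}{20664}} + \left(-7059 + 6255\right) \left(-1981 + 10066\right) = - \frac{11878}{3571 + \frac{1}{20664}} - 6500340 = - \frac{11878}{\frac{73791145}{20664}} - 6500340 = \left(-11878\right) \frac{20664}{73791145} - 6500340 = - \frac{245446992}{73791145} - 6500340 = - \frac{479667776936292}{73791145}$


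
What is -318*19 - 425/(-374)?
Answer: -132899/22 ≈ -6040.9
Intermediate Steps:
-318*19 - 425/(-374) = -6042 - 425*(-1/374) = -6042 + 25/22 = -132899/22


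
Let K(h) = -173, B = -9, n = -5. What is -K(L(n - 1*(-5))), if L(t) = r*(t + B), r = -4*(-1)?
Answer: 173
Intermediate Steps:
r = 4
L(t) = -36 + 4*t (L(t) = 4*(t - 9) = 4*(-9 + t) = -36 + 4*t)
-K(L(n - 1*(-5))) = -1*(-173) = 173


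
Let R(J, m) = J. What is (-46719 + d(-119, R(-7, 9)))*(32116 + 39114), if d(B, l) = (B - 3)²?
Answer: -2267607050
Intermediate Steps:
d(B, l) = (-3 + B)²
(-46719 + d(-119, R(-7, 9)))*(32116 + 39114) = (-46719 + (-3 - 119)²)*(32116 + 39114) = (-46719 + (-122)²)*71230 = (-46719 + 14884)*71230 = -31835*71230 = -2267607050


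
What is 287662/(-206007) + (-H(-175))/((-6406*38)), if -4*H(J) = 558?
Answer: -140107446625/100295743992 ≈ -1.3969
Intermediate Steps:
H(J) = -279/2 (H(J) = -¼*558 = -279/2)
287662/(-206007) + (-H(-175))/((-6406*38)) = 287662/(-206007) + (-1*(-279/2))/((-6406*38)) = 287662*(-1/206007) + (279/2)/(-243428) = -287662/206007 + (279/2)*(-1/243428) = -287662/206007 - 279/486856 = -140107446625/100295743992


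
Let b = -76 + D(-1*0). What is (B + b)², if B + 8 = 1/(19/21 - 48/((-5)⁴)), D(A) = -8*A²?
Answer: 809465488209/118091689 ≈ 6854.5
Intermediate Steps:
B = -73811/10867 (B = -8 + 1/(19/21 - 48/((-5)⁴)) = -8 + 1/(19*(1/21) - 48/625) = -8 + 1/(19/21 - 48*1/625) = -8 + 1/(19/21 - 48/625) = -8 + 1/(10867/13125) = -8 + 13125/10867 = -73811/10867 ≈ -6.7922)
b = -76 (b = -76 - 8*(-1*0)² = -76 - 8*0² = -76 - 8*0 = -76 + 0 = -76)
(B + b)² = (-73811/10867 - 76)² = (-899703/10867)² = 809465488209/118091689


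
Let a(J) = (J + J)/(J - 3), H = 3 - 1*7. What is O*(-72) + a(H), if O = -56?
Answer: 28232/7 ≈ 4033.1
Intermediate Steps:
H = -4 (H = 3 - 7 = -4)
a(J) = 2*J/(-3 + J) (a(J) = (2*J)/(-3 + J) = 2*J/(-3 + J))
O*(-72) + a(H) = -56*(-72) + 2*(-4)/(-3 - 4) = 4032 + 2*(-4)/(-7) = 4032 + 2*(-4)*(-1/7) = 4032 + 8/7 = 28232/7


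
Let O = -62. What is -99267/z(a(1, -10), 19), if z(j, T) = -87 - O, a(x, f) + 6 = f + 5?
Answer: 99267/25 ≈ 3970.7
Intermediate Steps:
a(x, f) = -1 + f (a(x, f) = -6 + (f + 5) = -6 + (5 + f) = -1 + f)
z(j, T) = -25 (z(j, T) = -87 - 1*(-62) = -87 + 62 = -25)
-99267/z(a(1, -10), 19) = -99267/(-25) = -99267*(-1/25) = 99267/25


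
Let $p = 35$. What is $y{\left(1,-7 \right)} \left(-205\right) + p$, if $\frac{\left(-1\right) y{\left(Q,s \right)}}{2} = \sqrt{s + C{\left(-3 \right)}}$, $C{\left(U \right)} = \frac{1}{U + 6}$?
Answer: $35 + \frac{820 i \sqrt{15}}{3} \approx 35.0 + 1058.6 i$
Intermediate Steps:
$C{\left(U \right)} = \frac{1}{6 + U}$
$y{\left(Q,s \right)} = - 2 \sqrt{\frac{1}{3} + s}$ ($y{\left(Q,s \right)} = - 2 \sqrt{s + \frac{1}{6 - 3}} = - 2 \sqrt{s + \frac{1}{3}} = - 2 \sqrt{\frac{1}{3} + s}$)
$y{\left(1,-7 \right)} \left(-205\right) + p = - \frac{2 \sqrt{3 + 9 \left(-7\right)}}{3} \left(-205\right) + 35 = - \frac{2 \sqrt{3 - 63}}{3} \left(-205\right) + 35 = - \frac{2 \sqrt{-60}}{3} \left(-205\right) + 35 = - \frac{2 \cdot 2 i \sqrt{15}}{3} \left(-205\right) + 35 = - \frac{4 i \sqrt{15}}{3} \left(-205\right) + 35 = \frac{820 i \sqrt{15}}{3} + 35 = 35 + \frac{820 i \sqrt{15}}{3}$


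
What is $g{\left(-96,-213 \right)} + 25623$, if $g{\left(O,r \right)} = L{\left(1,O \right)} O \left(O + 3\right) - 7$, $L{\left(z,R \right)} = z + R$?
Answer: $-822544$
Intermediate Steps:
$L{\left(z,R \right)} = R + z$
$g{\left(O,r \right)} = -7 + O \left(1 + O\right) \left(3 + O\right)$ ($g{\left(O,r \right)} = \left(O + 1\right) O \left(O + 3\right) - 7 = \left(1 + O\right) O \left(3 + O\right) - 7 = O \left(1 + O\right) \left(3 + O\right) - 7 = -7 + O \left(1 + O\right) \left(3 + O\right)$)
$g{\left(-96,-213 \right)} + 25623 = \left(-7 + \left(-96\right)^{3} + 3 \left(-96\right) + 4 \left(-96\right)^{2}\right) + 25623 = \left(-7 - 884736 - 288 + 4 \cdot 9216\right) + 25623 = \left(-7 - 884736 - 288 + 36864\right) + 25623 = -848167 + 25623 = -822544$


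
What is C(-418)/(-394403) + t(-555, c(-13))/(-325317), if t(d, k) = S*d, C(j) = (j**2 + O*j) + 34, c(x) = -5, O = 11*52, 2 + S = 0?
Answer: 6830819272/42768666917 ≈ 0.15972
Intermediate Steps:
S = -2 (S = -2 + 0 = -2)
O = 572
C(j) = 34 + j**2 + 572*j (C(j) = (j**2 + 572*j) + 34 = 34 + j**2 + 572*j)
t(d, k) = -2*d
C(-418)/(-394403) + t(-555, c(-13))/(-325317) = (34 + (-418)**2 + 572*(-418))/(-394403) - 2*(-555)/(-325317) = (34 + 174724 - 239096)*(-1/394403) + 1110*(-1/325317) = -64338*(-1/394403) - 370/108439 = 64338/394403 - 370/108439 = 6830819272/42768666917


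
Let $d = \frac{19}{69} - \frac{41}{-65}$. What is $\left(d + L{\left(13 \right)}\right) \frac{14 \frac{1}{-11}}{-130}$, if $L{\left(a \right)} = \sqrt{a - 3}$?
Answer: $\frac{28448}{3206775} + \frac{7 \sqrt{10}}{715} \approx 0.039831$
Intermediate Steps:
$L{\left(a \right)} = \sqrt{-3 + a}$
$d = \frac{4064}{4485}$ ($d = 19 \cdot \frac{1}{69} - - \frac{41}{65} = \frac{19}{69} + \frac{41}{65} = \frac{4064}{4485} \approx 0.90613$)
$\left(d + L{\left(13 \right)}\right) \frac{14 \frac{1}{-11}}{-130} = \left(\frac{4064}{4485} + \sqrt{-3 + 13}\right) \frac{14 \frac{1}{-11}}{-130} = \left(\frac{4064}{4485} + \sqrt{10}\right) 14 \left(- \frac{1}{11}\right) \left(- \frac{1}{130}\right) = \left(\frac{4064}{4485} + \sqrt{10}\right) \left(\left(- \frac{14}{11}\right) \left(- \frac{1}{130}\right)\right) = \left(\frac{4064}{4485} + \sqrt{10}\right) \frac{7}{715} = \frac{28448}{3206775} + \frac{7 \sqrt{10}}{715}$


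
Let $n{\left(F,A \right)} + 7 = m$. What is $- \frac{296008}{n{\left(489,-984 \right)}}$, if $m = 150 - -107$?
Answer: $- \frac{148004}{125} \approx -1184.0$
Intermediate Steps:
$m = 257$ ($m = 150 + 107 = 257$)
$n{\left(F,A \right)} = 250$ ($n{\left(F,A \right)} = -7 + 257 = 250$)
$- \frac{296008}{n{\left(489,-984 \right)}} = - \frac{296008}{250} = \left(-296008\right) \frac{1}{250} = - \frac{148004}{125}$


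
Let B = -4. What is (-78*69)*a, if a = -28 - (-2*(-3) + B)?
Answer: 161460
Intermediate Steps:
a = -30 (a = -28 - (-2*(-3) - 4) = -28 - (6 - 4) = -28 - 1*2 = -28 - 2 = -30)
(-78*69)*a = -78*69*(-30) = -5382*(-30) = 161460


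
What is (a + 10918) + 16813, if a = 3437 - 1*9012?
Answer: 22156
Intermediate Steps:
a = -5575 (a = 3437 - 9012 = -5575)
(a + 10918) + 16813 = (-5575 + 10918) + 16813 = 5343 + 16813 = 22156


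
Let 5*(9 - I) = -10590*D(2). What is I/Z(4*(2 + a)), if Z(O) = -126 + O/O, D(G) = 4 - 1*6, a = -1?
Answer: 4227/125 ≈ 33.816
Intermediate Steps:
D(G) = -2 (D(G) = 4 - 6 = -2)
I = -4227 (I = 9 - (-2118)*(-2) = 9 - ⅕*21180 = 9 - 4236 = -4227)
Z(O) = -125 (Z(O) = -126 + 1 = -125)
I/Z(4*(2 + a)) = -4227/(-125) = -4227*(-1/125) = 4227/125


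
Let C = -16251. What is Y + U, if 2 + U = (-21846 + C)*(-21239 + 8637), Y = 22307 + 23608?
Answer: 480144307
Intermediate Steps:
Y = 45915
U = 480098392 (U = -2 + (-21846 - 16251)*(-21239 + 8637) = -2 - 38097*(-12602) = -2 + 480098394 = 480098392)
Y + U = 45915 + 480098392 = 480144307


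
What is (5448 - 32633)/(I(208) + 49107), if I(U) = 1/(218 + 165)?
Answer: -10411855/18807982 ≈ -0.55359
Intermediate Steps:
I(U) = 1/383
(5448 - 32633)/(I(208) + 49107) = (5448 - 32633)/(1/383 + 49107) = -27185/18807982/383 = -27185*383/18807982 = -10411855/18807982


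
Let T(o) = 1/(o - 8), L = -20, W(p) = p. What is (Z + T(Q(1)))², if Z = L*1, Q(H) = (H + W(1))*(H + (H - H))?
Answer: 14641/36 ≈ 406.69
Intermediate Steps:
Q(H) = H*(1 + H) (Q(H) = (H + 1)*(H + (H - H)) = (1 + H)*(H + 0) = (1 + H)*H = H*(1 + H))
T(o) = 1/(-8 + o)
Z = -20 (Z = -20*1 = -20)
(Z + T(Q(1)))² = (-20 + 1/(-8 + 1*(1 + 1)))² = (-20 + 1/(-8 + 1*2))² = (-20 + 1/(-8 + 2))² = (-20 + 1/(-6))² = (-20 - ⅙)² = (-121/6)² = 14641/36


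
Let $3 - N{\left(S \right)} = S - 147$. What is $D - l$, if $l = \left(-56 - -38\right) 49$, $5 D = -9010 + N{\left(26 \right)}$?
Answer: $- \frac{4476}{5} \approx -895.2$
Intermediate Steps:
$N{\left(S \right)} = 150 - S$ ($N{\left(S \right)} = 3 - \left(S - 147\right) = 3 - \left(-147 + S\right) = 150 - S$)
$D = - \frac{8886}{5}$ ($D = \frac{-9010 + \left(150 - 26\right)}{5} = \frac{-9010 + 124}{5} = \frac{1}{5} \left(-8886\right) = - \frac{8886}{5} \approx -1777.2$)
$l = -882$ ($l = \left(-56 + 38\right) 49 = \left(-18\right) 49 = -882$)
$D - l = - \frac{8886}{5} - -882 = - \frac{8886}{5} + 882 = - \frac{4476}{5}$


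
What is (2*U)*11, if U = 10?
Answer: 220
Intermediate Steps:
(2*U)*11 = (2*10)*11 = 20*11 = 220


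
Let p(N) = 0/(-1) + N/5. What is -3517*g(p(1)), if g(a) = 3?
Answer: -10551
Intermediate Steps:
p(N) = N/5 (p(N) = 0*(-1) + N*(⅕) = 0 + N/5 = N/5)
-3517*g(p(1)) = -3517*3 = -10551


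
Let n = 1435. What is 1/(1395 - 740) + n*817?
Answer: 767918726/655 ≈ 1.1724e+6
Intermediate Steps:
1/(1395 - 740) + n*817 = 1/(1395 - 740) + 1435*817 = 1/655 + 1172395 = 767918726/655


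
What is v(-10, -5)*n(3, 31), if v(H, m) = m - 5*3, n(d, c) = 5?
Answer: -100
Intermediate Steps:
v(H, m) = -15 + m (v(H, m) = m - 15 = -15 + m)
v(-10, -5)*n(3, 31) = (-15 - 5)*5 = -20*5 = -100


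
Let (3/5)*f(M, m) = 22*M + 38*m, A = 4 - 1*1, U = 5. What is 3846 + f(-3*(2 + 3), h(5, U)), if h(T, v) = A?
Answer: 3486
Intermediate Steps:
A = 3 (A = 4 - 1 = 3)
h(T, v) = 3
f(M, m) = 110*M/3 + 190*m/3 (f(M, m) = 5*(22*M + 38*m)/3 = 110*M/3 + 190*m/3)
3846 + f(-3*(2 + 3), h(5, U)) = 3846 + (110*(-3*(2 + 3))/3 + (190/3)*3) = 3846 + (110*(-3*5)/3 + 190) = 3846 + ((110/3)*(-15) + 190) = 3846 + (-550 + 190) = 3846 - 360 = 3486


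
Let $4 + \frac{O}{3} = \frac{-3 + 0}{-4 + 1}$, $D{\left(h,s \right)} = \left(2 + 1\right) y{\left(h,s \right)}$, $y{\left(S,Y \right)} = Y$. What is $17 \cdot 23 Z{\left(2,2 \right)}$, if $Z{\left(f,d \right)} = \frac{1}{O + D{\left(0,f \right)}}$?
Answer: $- \frac{391}{3} \approx -130.33$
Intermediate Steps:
$D{\left(h,s \right)} = 3 s$ ($D{\left(h,s \right)} = \left(2 + 1\right) s = 3 s$)
$O = -9$ ($O = -12 + 3 \frac{-3 + 0}{-4 + 1} = -12 + 3 \left(- \frac{3}{-3}\right) = -12 + 3 \left(\left(-3\right) \left(- \frac{1}{3}\right)\right) = -12 + 3 \cdot 1 = -12 + 3 = -9$)
$Z{\left(f,d \right)} = \frac{1}{-9 + 3 f}$
$17 \cdot 23 Z{\left(2,2 \right)} = 17 \cdot 23 \frac{1}{3 \left(-3 + 2\right)} = 391 \frac{1}{3 \left(-1\right)} = 391 \cdot \frac{1}{3} \left(-1\right) = 391 \left(- \frac{1}{3}\right) = - \frac{391}{3}$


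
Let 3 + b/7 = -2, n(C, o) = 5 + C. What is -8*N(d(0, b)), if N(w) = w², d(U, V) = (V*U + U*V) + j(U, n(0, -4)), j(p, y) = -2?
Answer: -32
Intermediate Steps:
b = -35 (b = -21 + 7*(-2) = -21 - 14 = -35)
d(U, V) = -2 + 2*U*V (d(U, V) = (V*U + U*V) - 2 = (U*V + U*V) - 2 = 2*U*V - 2 = -2 + 2*U*V)
-8*N(d(0, b)) = -8*(-2 + 2*0*(-35))² = -8*(-2 + 0)² = -8*(-2)² = -8*4 = -32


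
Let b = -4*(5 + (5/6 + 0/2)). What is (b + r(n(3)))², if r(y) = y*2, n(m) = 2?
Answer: 3364/9 ≈ 373.78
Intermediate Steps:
r(y) = 2*y
b = -70/3 (b = -4*(5 + (5*(⅙) + 0*(½))) = -4*(5 + (⅚ + 0)) = -4*(5 + ⅚) = -4*35/6 = -70/3 ≈ -23.333)
(b + r(n(3)))² = (-70/3 + 2*2)² = (-70/3 + 4)² = (-58/3)² = 3364/9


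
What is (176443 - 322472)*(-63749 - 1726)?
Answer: 9561248775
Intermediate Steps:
(176443 - 322472)*(-63749 - 1726) = -146029*(-65475) = 9561248775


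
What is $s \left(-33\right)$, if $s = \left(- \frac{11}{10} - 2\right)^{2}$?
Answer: $- \frac{31713}{100} \approx -317.13$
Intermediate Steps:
$s = \frac{961}{100}$ ($s = \left(\left(-11\right) \frac{1}{10} - 2\right)^{2} = \left(- \frac{11}{10} - 2\right)^{2} = \left(- \frac{31}{10}\right)^{2} = \frac{961}{100} \approx 9.61$)
$s \left(-33\right) = \frac{961}{100} \left(-33\right) = - \frac{31713}{100}$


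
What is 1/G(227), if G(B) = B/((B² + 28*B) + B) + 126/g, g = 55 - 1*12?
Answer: 11008/32299 ≈ 0.34082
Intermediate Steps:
g = 43 (g = 55 - 12 = 43)
G(B) = 126/43 + B/(B² + 29*B) (G(B) = B/((B² + 28*B) + B) + 126/43 = B/(B² + 29*B) + 126*(1/43) = B/(B² + 29*B) + 126/43 = 126/43 + B/(B² + 29*B))
1/G(227) = 1/((3697 + 126*227)/(43*(29 + 227))) = 1/((1/43)*(3697 + 28602)/256) = 1/((1/43)*(1/256)*32299) = 1/(32299/11008) = 11008/32299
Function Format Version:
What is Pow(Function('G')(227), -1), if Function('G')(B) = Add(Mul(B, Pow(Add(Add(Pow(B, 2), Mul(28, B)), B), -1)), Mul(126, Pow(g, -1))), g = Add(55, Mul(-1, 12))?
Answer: Rational(11008, 32299) ≈ 0.34082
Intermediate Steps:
g = 43 (g = Add(55, -12) = 43)
Function('G')(B) = Add(Rational(126, 43), Mul(B, Pow(Add(Pow(B, 2), Mul(29, B)), -1))) (Function('G')(B) = Add(Mul(B, Pow(Add(Add(Pow(B, 2), Mul(28, B)), B), -1)), Mul(126, Pow(43, -1))) = Add(Mul(B, Pow(Add(Pow(B, 2), Mul(29, B)), -1)), Mul(126, Rational(1, 43))) = Add(Mul(B, Pow(Add(Pow(B, 2), Mul(29, B)), -1)), Rational(126, 43)) = Add(Rational(126, 43), Mul(B, Pow(Add(Pow(B, 2), Mul(29, B)), -1))))
Pow(Function('G')(227), -1) = Pow(Mul(Rational(1, 43), Pow(Add(29, 227), -1), Add(3697, Mul(126, 227))), -1) = Pow(Mul(Rational(1, 43), Pow(256, -1), Add(3697, 28602)), -1) = Pow(Mul(Rational(1, 43), Rational(1, 256), 32299), -1) = Pow(Rational(32299, 11008), -1) = Rational(11008, 32299)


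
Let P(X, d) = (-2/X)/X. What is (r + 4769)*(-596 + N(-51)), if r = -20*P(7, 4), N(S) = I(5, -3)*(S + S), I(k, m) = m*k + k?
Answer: 99097704/49 ≈ 2.0224e+6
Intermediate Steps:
P(X, d) = -2/X²
I(k, m) = k + k*m (I(k, m) = k*m + k = k + k*m)
N(S) = -20*S (N(S) = (5*(1 - 3))*(S + S) = (5*(-2))*(2*S) = -20*S)
r = 40/49 (r = -(-40)/7² = -(-40)/49 = -20*(-2/49) = 40/49 ≈ 0.81633)
(r + 4769)*(-596 + N(-51)) = (40/49 + 4769)*(-596 - 20*(-51)) = 233721*(-596 + 1020)/49 = (233721/49)*424 = 99097704/49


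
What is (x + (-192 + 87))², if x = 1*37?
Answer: 4624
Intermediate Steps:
x = 37
(x + (-192 + 87))² = (37 + (-192 + 87))² = (37 - 105)² = (-68)² = 4624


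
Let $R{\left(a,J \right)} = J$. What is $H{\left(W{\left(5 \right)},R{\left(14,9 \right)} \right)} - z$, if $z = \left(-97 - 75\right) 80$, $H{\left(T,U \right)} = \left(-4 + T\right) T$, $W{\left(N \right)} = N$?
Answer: $13765$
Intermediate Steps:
$H{\left(T,U \right)} = T \left(-4 + T\right)$
$z = -13760$ ($z = \left(-172\right) 80 = -13760$)
$H{\left(W{\left(5 \right)},R{\left(14,9 \right)} \right)} - z = 5 \left(-4 + 5\right) - -13760 = 5 \cdot 1 + 13760 = 5 + 13760 = 13765$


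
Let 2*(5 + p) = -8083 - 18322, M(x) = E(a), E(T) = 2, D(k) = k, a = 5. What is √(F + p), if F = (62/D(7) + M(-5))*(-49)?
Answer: I*√54958/2 ≈ 117.22*I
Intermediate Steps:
M(x) = 2
F = -532 (F = (62/7 + 2)*(-49) = (76/7)*(-49) = -532)
p = -26415/2 (p = -5 + (-8083 - 18322)/2 = -5 + (½)*(-26405) = -5 - 26405/2 = -26415/2 ≈ -13208.)
√(F + p) = √(-532 - 26415/2) = √(-27479/2) = I*√54958/2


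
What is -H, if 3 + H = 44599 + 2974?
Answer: -47570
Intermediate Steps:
H = 47570 (H = -3 + (44599 + 2974) = -3 + 47573 = 47570)
-H = -1*47570 = -47570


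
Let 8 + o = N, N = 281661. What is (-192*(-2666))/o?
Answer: 511872/281653 ≈ 1.8174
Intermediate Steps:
o = 281653 (o = -8 + 281661 = 281653)
(-192*(-2666))/o = -192*(-2666)/281653 = 511872*(1/281653) = 511872/281653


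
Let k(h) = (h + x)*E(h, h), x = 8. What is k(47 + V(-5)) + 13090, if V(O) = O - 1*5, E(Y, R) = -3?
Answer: 12955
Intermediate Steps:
V(O) = -5 + O (V(O) = O - 5 = -5 + O)
k(h) = -24 - 3*h (k(h) = (h + 8)*(-3) = (8 + h)*(-3) = -24 - 3*h)
k(47 + V(-5)) + 13090 = (-24 - 3*(47 + (-5 - 5))) + 13090 = (-24 - 3*(47 - 10)) + 13090 = (-24 - 3*37) + 13090 = (-24 - 111) + 13090 = -135 + 13090 = 12955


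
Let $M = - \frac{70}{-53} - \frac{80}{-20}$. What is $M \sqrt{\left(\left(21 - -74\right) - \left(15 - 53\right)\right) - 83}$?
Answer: $\frac{1410 \sqrt{2}}{53} \approx 37.623$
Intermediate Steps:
$M = \frac{282}{53}$ ($M = \left(-70\right) \left(- \frac{1}{53}\right) - -4 = \frac{70}{53} + 4 = \frac{282}{53} \approx 5.3208$)
$M \sqrt{\left(\left(21 - -74\right) - \left(15 - 53\right)\right) - 83} = \frac{282 \sqrt{\left(\left(21 - -74\right) - \left(15 - 53\right)\right) - 83}}{53} = \frac{282 \sqrt{\left(\left(21 + 74\right) - \left(15 - 53\right)\right) - 83}}{53} = \frac{282 \sqrt{\left(95 - -38\right) - 83}}{53} = \frac{282 \sqrt{\left(95 + 38\right) - 83}}{53} = \frac{282 \sqrt{133 - 83}}{53} = \frac{282 \sqrt{50}}{53} = \frac{282 \cdot 5 \sqrt{2}}{53} = \frac{1410 \sqrt{2}}{53}$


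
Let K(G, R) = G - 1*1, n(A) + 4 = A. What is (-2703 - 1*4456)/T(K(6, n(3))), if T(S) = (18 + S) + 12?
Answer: -7159/35 ≈ -204.54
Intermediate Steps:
n(A) = -4 + A
K(G, R) = -1 + G (K(G, R) = G - 1 = -1 + G)
T(S) = 30 + S
(-2703 - 1*4456)/T(K(6, n(3))) = (-2703 - 1*4456)/(30 + (-1 + 6)) = (-2703 - 4456)/(30 + 5) = -7159/35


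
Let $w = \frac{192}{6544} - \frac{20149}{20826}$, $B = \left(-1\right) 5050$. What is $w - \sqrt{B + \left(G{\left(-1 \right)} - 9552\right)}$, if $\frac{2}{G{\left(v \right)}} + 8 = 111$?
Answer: $- \frac{7991029}{8517834} - \frac{2 i \sqrt{38728103}}{103} \approx -0.93815 - 120.84 i$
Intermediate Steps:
$G{\left(v \right)} = \frac{2}{103}$ ($G{\left(v \right)} = \frac{2}{-8 + 111} = \frac{2}{103}$)
$B = -5050$
$w = - \frac{7991029}{8517834}$ ($w = 192 \cdot \frac{1}{6544} - \frac{20149}{20826} = \frac{12}{409} - \frac{20149}{20826} = - \frac{7991029}{8517834} \approx -0.93815$)
$w - \sqrt{B + \left(G{\left(-1 \right)} - 9552\right)} = - \frac{7991029}{8517834} - \sqrt{-5050 + \left(\frac{2}{103} - 9552\right)} = - \frac{7991029}{8517834} - \sqrt{-5050 - \frac{983854}{103}} = - \frac{7991029}{8517834} - \sqrt{- \frac{1504004}{103}} = - \frac{7991029}{8517834} - \frac{2 i \sqrt{38728103}}{103}$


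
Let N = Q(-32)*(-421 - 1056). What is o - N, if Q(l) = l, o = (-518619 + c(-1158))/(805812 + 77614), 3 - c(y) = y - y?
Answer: -20877382540/441713 ≈ -47265.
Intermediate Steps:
c(y) = 3 (c(y) = 3 - (y - y) = 3 - 1*0 = 3 + 0 = 3)
o = -259308/441713 (o = (-518619 + 3)/(805812 + 77614) = -518616/883426 = -518616*1/883426 = -259308/441713 ≈ -0.58705)
N = 47264 (N = -32*(-421 - 1056) = -32*(-1477) = 47264)
o - N = -259308/441713 - 1*47264 = -259308/441713 - 47264 = -20877382540/441713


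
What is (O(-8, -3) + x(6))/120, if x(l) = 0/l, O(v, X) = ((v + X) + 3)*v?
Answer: 8/15 ≈ 0.53333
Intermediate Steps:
O(v, X) = v*(3 + X + v) (O(v, X) = ((X + v) + 3)*v = (3 + X + v)*v = v*(3 + X + v))
x(l) = 0
(O(-8, -3) + x(6))/120 = (-8*(3 - 3 - 8) + 0)/120 = (-8*(-8) + 0)/120 = (64 + 0)/120 = (1/120)*64 = 8/15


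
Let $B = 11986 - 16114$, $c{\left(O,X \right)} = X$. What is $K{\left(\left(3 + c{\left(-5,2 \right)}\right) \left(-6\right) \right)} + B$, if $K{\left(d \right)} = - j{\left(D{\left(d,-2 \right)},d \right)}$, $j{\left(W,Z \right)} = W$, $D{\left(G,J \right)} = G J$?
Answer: $-4188$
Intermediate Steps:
$B = -4128$ ($B = 11986 - 16114 = -4128$)
$K{\left(d \right)} = 2 d$ ($K{\left(d \right)} = - d \left(-2\right) = - \left(-2\right) d = 2 d$)
$K{\left(\left(3 + c{\left(-5,2 \right)}\right) \left(-6\right) \right)} + B = 2 \left(3 + 2\right) \left(-6\right) - 4128 = 2 \cdot 5 \left(-6\right) - 4128 = 2 \left(-30\right) - 4128 = -60 - 4128 = -4188$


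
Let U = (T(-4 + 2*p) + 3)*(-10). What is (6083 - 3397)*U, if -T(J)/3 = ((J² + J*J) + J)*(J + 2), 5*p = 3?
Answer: -22771908/25 ≈ -9.1088e+5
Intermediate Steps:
p = ⅗ (p = (⅕)*3 = ⅗ ≈ 0.60000)
T(J) = -3*(2 + J)*(J + 2*J²) (T(J) = -3*((J² + J*J) + J)*(J + 2) = -3*((J² + J²) + J)*(2 + J) = -3*(2*J² + J)*(2 + J) = -3*(J + 2*J²)*(2 + J) = -3*(2 + J)*(J + 2*J²))
U = -8478/25 (U = (-3*(-4 + 2*(⅗))*(2 + 2*(-4 + 2*(⅗))² + 5*(-4 + 2*(⅗))) + 3)*(-10) = (-3*(-4 + 6/5)*(2 + 2*(-4 + 6/5)² + 5*(-4 + 6/5)) + 3)*(-10) = (-3*(-14/5)*(2 + 2*(-14/5)² + 5*(-14/5)) + 3)*(-10) = (-3*(-14/5)*(2 + 2*(196/25) - 14) + 3)*(-10) = (-3*(-14/5)*(2 + 392/25 - 14) + 3)*(-10) = (-3*(-14/5)*92/25 + 3)*(-10) = (3864/125 + 3)*(-10) = (4239/125)*(-10) = -8478/25 ≈ -339.12)
(6083 - 3397)*U = (6083 - 3397)*(-8478/25) = 2686*(-8478/25) = -22771908/25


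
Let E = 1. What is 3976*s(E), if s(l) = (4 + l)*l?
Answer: 19880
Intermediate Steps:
s(l) = l*(4 + l)
3976*s(E) = 3976*(1*(4 + 1)) = 3976*(1*5) = 3976*5 = 19880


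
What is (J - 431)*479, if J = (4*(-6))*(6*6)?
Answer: -620305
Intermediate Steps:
J = -864 (J = -24*36 = -864)
(J - 431)*479 = (-864 - 431)*479 = -1295*479 = -620305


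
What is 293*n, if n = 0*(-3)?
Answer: 0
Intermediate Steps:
n = 0
293*n = 293*0 = 0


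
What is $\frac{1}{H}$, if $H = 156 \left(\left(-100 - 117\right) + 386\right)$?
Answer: $\frac{1}{26364} \approx 3.793 \cdot 10^{-5}$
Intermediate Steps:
$H = 26364$ ($H = 156 \left(\left(-100 - 117\right) + 386\right) = 156 \left(-217 + 386\right) = 156 \cdot 169 = 26364$)
$\frac{1}{H} = \frac{1}{26364}$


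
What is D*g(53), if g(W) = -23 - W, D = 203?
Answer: -15428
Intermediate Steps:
D*g(53) = 203*(-23 - 1*53) = 203*(-23 - 53) = 203*(-76) = -15428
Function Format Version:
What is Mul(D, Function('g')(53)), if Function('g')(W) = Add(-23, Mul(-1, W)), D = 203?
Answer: -15428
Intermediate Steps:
Mul(D, Function('g')(53)) = Mul(203, Add(-23, Mul(-1, 53))) = Mul(203, Add(-23, -53)) = Mul(203, -76) = -15428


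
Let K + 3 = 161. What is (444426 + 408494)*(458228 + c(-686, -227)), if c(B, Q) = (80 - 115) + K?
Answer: 390936734920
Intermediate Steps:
K = 158 (K = -3 + 161 = 158)
c(B, Q) = 123 (c(B, Q) = (80 - 115) + 158 = -35 + 158 = 123)
(444426 + 408494)*(458228 + c(-686, -227)) = (444426 + 408494)*(458228 + 123) = 852920*458351 = 390936734920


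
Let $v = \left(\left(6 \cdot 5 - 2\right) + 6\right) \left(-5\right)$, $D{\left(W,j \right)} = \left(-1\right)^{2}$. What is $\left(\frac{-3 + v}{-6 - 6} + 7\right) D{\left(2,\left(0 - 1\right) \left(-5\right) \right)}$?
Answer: $\frac{257}{12} \approx 21.417$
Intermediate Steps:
$D{\left(W,j \right)} = 1$
$v = -170$ ($v = \left(\left(30 - 2\right) + 6\right) \left(-5\right) = \left(28 + 6\right) \left(-5\right) = 34 \left(-5\right) = -170$)
$\left(\frac{-3 + v}{-6 - 6} + 7\right) D{\left(2,\left(0 - 1\right) \left(-5\right) \right)} = \left(\frac{-3 - 170}{-6 - 6} + 7\right) 1 = \left(- \frac{173}{-12} + 7\right) 1 = \left(\left(-173\right) \left(- \frac{1}{12}\right) + 7\right) 1 = \left(\frac{173}{12} + 7\right) 1 = \frac{257}{12} \cdot 1 = \frac{257}{12}$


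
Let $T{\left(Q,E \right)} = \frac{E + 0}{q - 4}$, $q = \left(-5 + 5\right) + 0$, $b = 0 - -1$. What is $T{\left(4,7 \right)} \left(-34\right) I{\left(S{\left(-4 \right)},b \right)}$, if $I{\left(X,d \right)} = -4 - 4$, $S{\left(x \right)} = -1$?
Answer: $-476$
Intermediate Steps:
$b = 1$ ($b = 0 + 1 = 1$)
$q = 0$ ($q = 0 + 0 = 0$)
$T{\left(Q,E \right)} = - \frac{E}{4}$ ($T{\left(Q,E \right)} = \frac{E + 0}{0 - 4} = \frac{E}{-4} = E \left(- \frac{1}{4}\right) = - \frac{E}{4}$)
$I{\left(X,d \right)} = -8$ ($I{\left(X,d \right)} = -4 - 4 = -8$)
$T{\left(4,7 \right)} \left(-34\right) I{\left(S{\left(-4 \right)},b \right)} = \left(- \frac{1}{4}\right) 7 \left(-34\right) \left(-8\right) = \left(- \frac{7}{4}\right) \left(-34\right) \left(-8\right) = \frac{119}{2} \left(-8\right) = -476$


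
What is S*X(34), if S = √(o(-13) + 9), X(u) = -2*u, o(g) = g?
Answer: -136*I ≈ -136.0*I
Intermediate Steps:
S = 2*I (S = √(-13 + 9) = √(-4) = 2*I ≈ 2.0*I)
S*X(34) = (2*I)*(-2*34) = (2*I)*(-68) = -136*I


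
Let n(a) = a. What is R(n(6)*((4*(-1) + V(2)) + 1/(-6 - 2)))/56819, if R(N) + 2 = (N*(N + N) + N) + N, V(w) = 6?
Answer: 2189/454552 ≈ 0.0048157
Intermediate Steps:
R(N) = -2 + 2*N + 2*N² (R(N) = -2 + ((N*(N + N) + N) + N) = -2 + ((N*(2*N) + N) + N) = -2 + ((2*N² + N) + N) = -2 + ((N + 2*N²) + N) = -2 + (2*N + 2*N²) = -2 + 2*N + 2*N²)
R(n(6)*((4*(-1) + V(2)) + 1/(-6 - 2)))/56819 = (-2 + 2*(6*((4*(-1) + 6) + 1/(-6 - 2))) + 2*(6*((4*(-1) + 6) + 1/(-6 - 2)))²)/56819 = (-2 + 2*(6*((-4 + 6) + 1/(-8))) + 2*(6*((-4 + 6) + 1/(-8)))²)*(1/56819) = (-2 + 2*(6*(2 - ⅛)) + 2*(6*(2 - ⅛))²)*(1/56819) = (-2 + 2*(6*(15/8)) + 2*(6*(15/8))²)*(1/56819) = (-2 + 2*(45/4) + 2*(45/4)²)*(1/56819) = (-2 + 45/2 + 2*(2025/16))*(1/56819) = (-2 + 45/2 + 2025/8)*(1/56819) = (2189/8)*(1/56819) = 2189/454552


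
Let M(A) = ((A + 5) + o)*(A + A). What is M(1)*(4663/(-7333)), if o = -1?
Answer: -46630/7333 ≈ -6.3589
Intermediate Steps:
M(A) = 2*A*(4 + A) (M(A) = ((A + 5) - 1)*(A + A) = ((5 + A) - 1)*(2*A) = (4 + A)*(2*A) = 2*A*(4 + A))
M(1)*(4663/(-7333)) = (2*1*(4 + 1))*(4663/(-7333)) = (2*1*5)*(4663*(-1/7333)) = 10*(-4663/7333) = -46630/7333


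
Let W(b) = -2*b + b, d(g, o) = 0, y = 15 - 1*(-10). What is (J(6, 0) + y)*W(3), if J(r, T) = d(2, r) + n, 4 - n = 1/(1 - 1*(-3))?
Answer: -345/4 ≈ -86.250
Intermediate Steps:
y = 25 (y = 15 + 10 = 25)
n = 15/4 (n = 4 - 1/(1 - 1*(-3)) = 4 - 1/(1 + 3) = 4 - 1/4 = 4 - 1*¼ = 4 - ¼ = 15/4 ≈ 3.7500)
J(r, T) = 15/4 (J(r, T) = 0 + 15/4 = 15/4)
W(b) = -b
(J(6, 0) + y)*W(3) = (15/4 + 25)*(-1*3) = (115/4)*(-3) = -345/4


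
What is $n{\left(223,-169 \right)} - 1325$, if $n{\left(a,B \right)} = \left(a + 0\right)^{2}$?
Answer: $48404$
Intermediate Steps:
$n{\left(a,B \right)} = a^{2}$
$n{\left(223,-169 \right)} - 1325 = 223^{2} - 1325 = 49729 - 1325 = 48404$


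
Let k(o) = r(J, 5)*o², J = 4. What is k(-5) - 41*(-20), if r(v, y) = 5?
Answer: 945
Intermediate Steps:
k(o) = 5*o²
k(-5) - 41*(-20) = 5*(-5)² - 41*(-20) = 5*25 + 820 = 125 + 820 = 945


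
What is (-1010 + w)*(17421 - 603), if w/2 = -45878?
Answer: -1560138588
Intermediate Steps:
w = -91756 (w = 2*(-45878) = -91756)
(-1010 + w)*(17421 - 603) = (-1010 - 91756)*(17421 - 603) = -92766*16818 = -1560138588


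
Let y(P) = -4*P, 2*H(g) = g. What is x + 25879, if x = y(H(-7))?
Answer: 25893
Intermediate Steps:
H(g) = g/2
x = 14 (x = -2*(-7) = -4*(-7/2) = 14)
x + 25879 = 14 + 25879 = 25893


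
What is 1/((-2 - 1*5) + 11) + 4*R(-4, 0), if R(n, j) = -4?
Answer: -63/4 ≈ -15.750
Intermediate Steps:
1/((-2 - 1*5) + 11) + 4*R(-4, 0) = 1/((-2 - 1*5) + 11) + 4*(-4) = 1/((-2 - 5) + 11) - 16 = 1/(-7 + 11) - 16 = 1/4 - 16 = ¼ - 16 = -63/4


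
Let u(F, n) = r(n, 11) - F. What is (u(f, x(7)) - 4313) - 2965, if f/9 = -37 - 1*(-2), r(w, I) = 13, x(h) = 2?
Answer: -6950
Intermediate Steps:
f = -315 (f = 9*(-37 - 1*(-2)) = 9*(-37 + 2) = 9*(-35) = -315)
u(F, n) = 13 - F
(u(f, x(7)) - 4313) - 2965 = ((13 - 1*(-315)) - 4313) - 2965 = ((13 + 315) - 4313) - 2965 = (328 - 4313) - 2965 = -3985 - 2965 = -6950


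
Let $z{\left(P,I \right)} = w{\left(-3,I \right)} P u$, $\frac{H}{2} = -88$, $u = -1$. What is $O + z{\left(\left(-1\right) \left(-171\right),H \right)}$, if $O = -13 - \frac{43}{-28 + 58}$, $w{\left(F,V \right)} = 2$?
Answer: $- \frac{10693}{30} \approx -356.43$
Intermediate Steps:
$H = -176$ ($H = 2 \left(-88\right) = -176$)
$z{\left(P,I \right)} = - 2 P$ ($z{\left(P,I \right)} = 2 P \left(-1\right) = - 2 P$)
$O = - \frac{433}{30}$ ($O = -13 - \frac{43}{30} = - \frac{433}{30} \approx -14.433$)
$O + z{\left(\left(-1\right) \left(-171\right),H \right)} = - \frac{433}{30} - 2 \left(\left(-1\right) \left(-171\right)\right) = - \frac{433}{30} - 342 = - \frac{10693}{30}$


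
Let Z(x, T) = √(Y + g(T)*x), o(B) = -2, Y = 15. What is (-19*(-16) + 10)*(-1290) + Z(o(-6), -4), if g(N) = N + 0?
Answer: -405060 + √23 ≈ -4.0506e+5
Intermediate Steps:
g(N) = N
Z(x, T) = √(15 + T*x)
(-19*(-16) + 10)*(-1290) + Z(o(-6), -4) = (-19*(-16) + 10)*(-1290) + √(15 - 4*(-2)) = (304 + 10)*(-1290) + √(15 + 8) = 314*(-1290) + √23 = -405060 + √23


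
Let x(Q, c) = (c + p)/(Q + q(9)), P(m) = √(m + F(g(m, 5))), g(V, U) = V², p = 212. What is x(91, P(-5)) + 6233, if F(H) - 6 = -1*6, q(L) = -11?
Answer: 124713/20 + I*√5/80 ≈ 6235.6 + 0.027951*I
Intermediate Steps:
F(H) = 0 (F(H) = 6 - 1*6 = 6 - 6 = 0)
P(m) = √m (P(m) = √(m + 0) = √m)
x(Q, c) = (212 + c)/(-11 + Q) (x(Q, c) = (c + 212)/(Q - 11) = (212 + c)/(-11 + Q))
x(91, P(-5)) + 6233 = (212 + √(-5))/(-11 + 91) + 6233 = (212 + I*√5)/80 + 6233 = (53/20 + I*√5/80) + 6233 = 124713/20 + I*√5/80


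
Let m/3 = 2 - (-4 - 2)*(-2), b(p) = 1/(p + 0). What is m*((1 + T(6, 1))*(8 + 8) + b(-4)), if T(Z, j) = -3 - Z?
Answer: 7695/2 ≈ 3847.5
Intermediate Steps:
b(p) = 1/p
m = -30 (m = 3*(2 - (-4 - 2)*(-2)) = 3*(2 - (-6)*(-2)) = 3*(2 - 1*12) = 3*(2 - 12) = 3*(-10) = -30)
m*((1 + T(6, 1))*(8 + 8) + b(-4)) = -30*((1 + (-3 - 1*6))*(8 + 8) + 1/(-4)) = -30*((1 + (-3 - 6))*16 - 1/4) = -30*((1 - 9)*16 - 1/4) = -30*(-8*16 - 1/4) = -30*(-128 - 1/4) = -30*(-513/4) = 7695/2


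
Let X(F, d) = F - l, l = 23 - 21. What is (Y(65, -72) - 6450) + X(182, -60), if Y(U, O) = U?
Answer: -6205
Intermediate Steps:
l = 2
X(F, d) = -2 + F (X(F, d) = F - 1*2 = F - 2 = -2 + F)
(Y(65, -72) - 6450) + X(182, -60) = (65 - 6450) + (-2 + 182) = -6385 + 180 = -6205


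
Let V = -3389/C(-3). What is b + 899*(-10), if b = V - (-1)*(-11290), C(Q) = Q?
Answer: -57451/3 ≈ -19150.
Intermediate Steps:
V = 3389/3 (V = -3389/(-3) = -3389*(-⅓) = 3389/3 ≈ 1129.7)
b = -30481/3 (b = 3389/3 - (-1)*(-11290) = 3389/3 - 1*11290 = 3389/3 - 11290 = -30481/3 ≈ -10160.)
b + 899*(-10) = -30481/3 + 899*(-10) = -30481/3 - 8990 = -57451/3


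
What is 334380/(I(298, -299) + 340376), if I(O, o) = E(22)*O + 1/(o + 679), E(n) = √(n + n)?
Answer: 16434875568536400/16729016640285761 - 28777545312000*√11/16729016640285761 ≈ 0.97671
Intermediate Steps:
E(n) = √2*√n (E(n) = √(2*n) = √2*√n)
I(O, o) = 1/(679 + o) + 2*O*√11 (I(O, o) = (√2*√22)*O + 1/(o + 679) = (2*√11)*O + 1/(679 + o) = 2*O*√11 + 1/(679 + o) = 1/(679 + o) + 2*O*√11)
334380/(I(298, -299) + 340376) = 334380/((1 + 1358*298*√11 + 2*298*(-299)*√11)/(679 - 299) + 340376) = 334380/((1 + 404684*√11 - 178204*√11)/380 + 340376) = 334380/((1 + 226480*√11)/380 + 340376) = 334380/((1/380 + 596*√11) + 340376) = 334380/(129342881/380 + 596*√11)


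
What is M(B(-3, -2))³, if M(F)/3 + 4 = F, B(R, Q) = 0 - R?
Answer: -27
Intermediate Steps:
B(R, Q) = -R
M(F) = -12 + 3*F
M(B(-3, -2))³ = (-12 + 3*(-1*(-3)))³ = (-12 + 3*3)³ = (-12 + 9)³ = (-3)³ = -27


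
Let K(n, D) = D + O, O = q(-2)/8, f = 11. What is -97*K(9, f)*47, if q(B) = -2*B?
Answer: -104857/2 ≈ -52429.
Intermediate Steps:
O = ½ (O = -2*(-2)/8 = 4*(⅛) = ½ ≈ 0.50000)
K(n, D) = ½ + D (K(n, D) = D + ½ = ½ + D)
-97*K(9, f)*47 = -97*(½ + 11)*47 = -97*23/2*47 = -2231/2*47 = -104857/2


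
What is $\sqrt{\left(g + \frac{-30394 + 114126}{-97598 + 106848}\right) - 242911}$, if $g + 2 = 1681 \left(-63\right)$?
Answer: $\frac{i \sqrt{298447944790}}{925} \approx 590.6 i$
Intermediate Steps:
$g = -105905$ ($g = -2 + 1681 \left(-63\right) = -2 - 105903 = -105905$)
$\sqrt{\left(g + \frac{-30394 + 114126}{-97598 + 106848}\right) - 242911} = \sqrt{\left(-105905 + \frac{-30394 + 114126}{-97598 + 106848}\right) - 242911} = \sqrt{\left(-105905 + \frac{83732}{9250}\right) - 242911} = \sqrt{\left(-105905 + 83732 \cdot \frac{1}{9250}\right) - 242911} = \sqrt{\left(-105905 + \frac{41866}{4625}\right) - 242911} = \sqrt{- \frac{489768759}{4625} - 242911} = \sqrt{- \frac{1613232134}{4625}} = \frac{i \sqrt{298447944790}}{925}$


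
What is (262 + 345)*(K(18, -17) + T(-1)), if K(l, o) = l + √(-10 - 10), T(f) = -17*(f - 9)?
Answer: 114116 + 1214*I*√5 ≈ 1.1412e+5 + 2714.6*I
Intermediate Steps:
T(f) = 153 - 17*f (T(f) = -17*(-9 + f) = 153 - 17*f)
K(l, o) = l + 2*I*√5 (K(l, o) = l + √(-20) = l + 2*I*√5)
(262 + 345)*(K(18, -17) + T(-1)) = (262 + 345)*((18 + 2*I*√5) + (153 - 17*(-1))) = 607*((18 + 2*I*√5) + (153 + 17)) = 607*((18 + 2*I*√5) + 170) = 607*(188 + 2*I*√5) = 114116 + 1214*I*√5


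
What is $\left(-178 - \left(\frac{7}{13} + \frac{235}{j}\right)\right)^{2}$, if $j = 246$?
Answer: $\frac{329500108441}{10227204} \approx 32218.0$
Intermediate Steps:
$\left(-178 - \left(\frac{7}{13} + \frac{235}{j}\right)\right)^{2} = \left(-178 - \left(\frac{7}{13} + \frac{235}{246}\right)\right)^{2} = \left(-178 - \frac{4777}{3198}\right)^{2} = \left(- \frac{574021}{3198}\right)^{2} = \frac{329500108441}{10227204}$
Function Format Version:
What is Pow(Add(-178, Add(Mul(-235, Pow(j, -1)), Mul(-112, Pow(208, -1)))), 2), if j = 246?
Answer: Rational(329500108441, 10227204) ≈ 32218.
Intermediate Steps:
Pow(Add(-178, Add(Mul(-235, Pow(j, -1)), Mul(-112, Pow(208, -1)))), 2) = Pow(Add(-178, Add(Mul(-235, Pow(246, -1)), Mul(-112, Pow(208, -1)))), 2) = Pow(Add(-178, Add(Mul(-235, Rational(1, 246)), Mul(-112, Rational(1, 208)))), 2) = Pow(Add(-178, Add(Rational(-235, 246), Rational(-7, 13))), 2) = Pow(Add(-178, Rational(-4777, 3198)), 2) = Pow(Rational(-574021, 3198), 2) = Rational(329500108441, 10227204)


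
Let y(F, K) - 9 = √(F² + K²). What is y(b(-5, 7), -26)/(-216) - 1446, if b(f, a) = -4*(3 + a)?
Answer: -34705/24 - √569/108 ≈ -1446.3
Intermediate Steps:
b(f, a) = -12 - 4*a
y(F, K) = 9 + √(F² + K²)
y(b(-5, 7), -26)/(-216) - 1446 = (9 + √((-12 - 4*7)² + (-26)²))/(-216) - 1446 = (9 + √((-12 - 28)² + 676))*(-1/216) - 1446 = (9 + √((-40)² + 676))*(-1/216) - 1446 = (9 + √(1600 + 676))*(-1/216) - 1446 = (9 + √2276)*(-1/216) - 1446 = (9 + 2*√569)*(-1/216) - 1446 = (-1/24 - √569/108) - 1446 = -34705/24 - √569/108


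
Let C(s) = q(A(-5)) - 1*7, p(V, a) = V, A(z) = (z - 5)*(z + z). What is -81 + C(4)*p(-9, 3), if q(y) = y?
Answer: -918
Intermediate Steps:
A(z) = 2*z*(-5 + z) (A(z) = (-5 + z)*(2*z) = 2*z*(-5 + z))
C(s) = 93 (C(s) = 2*(-5)*(-5 - 5) - 1*7 = 2*(-5)*(-10) - 7 = 100 - 7 = 93)
-81 + C(4)*p(-9, 3) = -81 + 93*(-9) = -81 - 837 = -918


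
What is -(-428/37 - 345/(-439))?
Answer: 175127/16243 ≈ 10.782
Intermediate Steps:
-(-428/37 - 345/(-439)) = -(-428*1/37 - 345*(-1/439)) = -(-428/37 + 345/439) = -1*(-175127/16243) = 175127/16243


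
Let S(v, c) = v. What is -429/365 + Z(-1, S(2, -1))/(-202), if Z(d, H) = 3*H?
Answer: -44424/36865 ≈ -1.2050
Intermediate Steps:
-429/365 + Z(-1, S(2, -1))/(-202) = -429/365 + (3*2)/(-202) = -429*1/365 + 6*(-1/202) = -429/365 - 3/101 = -44424/36865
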